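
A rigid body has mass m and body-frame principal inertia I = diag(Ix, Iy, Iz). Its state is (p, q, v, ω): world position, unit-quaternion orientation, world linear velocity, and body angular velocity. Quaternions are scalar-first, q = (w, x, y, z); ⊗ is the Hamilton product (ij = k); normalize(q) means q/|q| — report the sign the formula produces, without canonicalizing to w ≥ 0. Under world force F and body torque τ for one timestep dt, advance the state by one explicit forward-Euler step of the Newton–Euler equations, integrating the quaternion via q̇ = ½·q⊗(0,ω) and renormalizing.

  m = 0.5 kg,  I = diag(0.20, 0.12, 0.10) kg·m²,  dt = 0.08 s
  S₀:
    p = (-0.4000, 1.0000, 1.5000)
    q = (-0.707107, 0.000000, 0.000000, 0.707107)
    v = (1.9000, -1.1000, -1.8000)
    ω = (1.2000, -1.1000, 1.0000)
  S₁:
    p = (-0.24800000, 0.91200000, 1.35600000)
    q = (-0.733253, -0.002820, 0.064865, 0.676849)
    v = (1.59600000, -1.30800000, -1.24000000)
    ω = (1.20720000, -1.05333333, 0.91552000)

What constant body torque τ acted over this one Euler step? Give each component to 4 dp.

ω₁ − ω₀ = (0.00720000, 0.04666667, -0.08448000)
gyro term ω₀×Iω₀ = (0.0220, 0.1200, 0.1056)
τ = I·(Δω/dt) + ω₀×(Iω₀) = (0.0400, 0.1900, 0.0000)

τ = (0.0400, 0.1900, 0.0000)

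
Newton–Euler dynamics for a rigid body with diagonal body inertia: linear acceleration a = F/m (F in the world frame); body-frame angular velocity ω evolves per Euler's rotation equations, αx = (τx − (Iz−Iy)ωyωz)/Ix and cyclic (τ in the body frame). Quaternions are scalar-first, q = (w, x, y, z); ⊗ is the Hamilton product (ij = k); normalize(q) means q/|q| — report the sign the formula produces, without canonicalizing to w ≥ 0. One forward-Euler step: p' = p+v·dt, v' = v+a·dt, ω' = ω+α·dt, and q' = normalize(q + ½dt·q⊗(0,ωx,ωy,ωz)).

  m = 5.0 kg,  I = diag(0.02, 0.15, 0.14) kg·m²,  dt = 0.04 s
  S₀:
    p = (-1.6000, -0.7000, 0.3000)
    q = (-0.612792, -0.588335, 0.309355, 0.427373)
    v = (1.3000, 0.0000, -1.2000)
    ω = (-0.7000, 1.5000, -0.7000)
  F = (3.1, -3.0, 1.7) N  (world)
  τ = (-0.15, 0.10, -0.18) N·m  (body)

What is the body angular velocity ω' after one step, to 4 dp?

ω' = (-1.0210, 1.5423, -0.7124)

ω×(Iω) gyroscopic = (0.0105, -0.0588, -0.1365)
(τ − ω×Iω)/I = (-8.0250, 1.0587, -0.3107)
ω + α·dt = (-1.0210, 1.5423, -0.7124)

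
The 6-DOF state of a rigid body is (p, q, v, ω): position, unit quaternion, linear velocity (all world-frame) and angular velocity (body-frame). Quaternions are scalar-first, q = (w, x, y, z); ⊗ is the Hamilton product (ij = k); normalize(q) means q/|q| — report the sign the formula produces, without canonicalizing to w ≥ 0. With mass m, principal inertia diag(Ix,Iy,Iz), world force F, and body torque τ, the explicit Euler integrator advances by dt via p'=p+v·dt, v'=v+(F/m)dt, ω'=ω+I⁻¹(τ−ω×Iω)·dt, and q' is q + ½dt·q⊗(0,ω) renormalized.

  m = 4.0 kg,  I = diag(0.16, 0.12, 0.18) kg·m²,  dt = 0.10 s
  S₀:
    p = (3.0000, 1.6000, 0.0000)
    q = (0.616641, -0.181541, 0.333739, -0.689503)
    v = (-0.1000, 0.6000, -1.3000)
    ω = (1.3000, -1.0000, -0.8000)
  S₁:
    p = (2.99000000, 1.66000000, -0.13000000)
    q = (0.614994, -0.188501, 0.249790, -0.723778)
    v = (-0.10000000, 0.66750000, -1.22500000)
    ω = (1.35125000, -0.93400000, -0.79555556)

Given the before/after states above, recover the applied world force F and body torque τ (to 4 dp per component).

v₁ − v₀ = (0.00000000, 0.06750000, 0.07500000)
m·(v₁−v₀)/dt = (0.0000, 2.7000, 3.0000)
Δω = ω₁−ω₀ = (0.05125000, 0.06600000, 0.00444444)
ω₀×(Iω₀) = (0.0480, 0.0208, 0.0520)
I·α + gyro = (0.1300, 0.1000, 0.0600)

F = (0.0000, 2.7000, 3.0000)
τ = (0.1300, 0.1000, 0.0600)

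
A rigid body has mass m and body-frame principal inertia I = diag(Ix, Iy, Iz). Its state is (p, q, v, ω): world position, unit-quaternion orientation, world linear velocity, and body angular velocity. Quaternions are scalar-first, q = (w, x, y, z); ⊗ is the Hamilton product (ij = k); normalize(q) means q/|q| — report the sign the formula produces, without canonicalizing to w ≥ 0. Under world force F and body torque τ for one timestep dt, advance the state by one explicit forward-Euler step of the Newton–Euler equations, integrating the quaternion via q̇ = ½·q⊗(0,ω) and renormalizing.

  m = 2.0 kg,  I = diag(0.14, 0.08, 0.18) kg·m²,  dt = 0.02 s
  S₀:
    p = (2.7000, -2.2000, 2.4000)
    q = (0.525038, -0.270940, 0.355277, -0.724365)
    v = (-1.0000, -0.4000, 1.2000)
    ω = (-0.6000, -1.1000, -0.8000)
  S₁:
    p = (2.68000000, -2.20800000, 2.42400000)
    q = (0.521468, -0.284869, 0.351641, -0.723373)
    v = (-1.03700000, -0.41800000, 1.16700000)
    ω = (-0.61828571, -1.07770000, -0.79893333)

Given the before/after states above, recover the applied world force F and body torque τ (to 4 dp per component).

F = (-3.7000, -1.8000, -3.3000)
τ = (-0.0400, 0.0700, -0.0300)

Δv = v₁−v₀ = (-0.03700000, -0.01800000, -0.03300000)
F = m·Δv/dt = (-3.7000, -1.8000, -3.3000)
Δω = ω₁−ω₀ = (-0.01828571, 0.02230000, 0.00106667)
ω₀×(Iω₀) = (0.0880, -0.0192, -0.0396)
applied torque τ = (-0.0400, 0.0700, -0.0300)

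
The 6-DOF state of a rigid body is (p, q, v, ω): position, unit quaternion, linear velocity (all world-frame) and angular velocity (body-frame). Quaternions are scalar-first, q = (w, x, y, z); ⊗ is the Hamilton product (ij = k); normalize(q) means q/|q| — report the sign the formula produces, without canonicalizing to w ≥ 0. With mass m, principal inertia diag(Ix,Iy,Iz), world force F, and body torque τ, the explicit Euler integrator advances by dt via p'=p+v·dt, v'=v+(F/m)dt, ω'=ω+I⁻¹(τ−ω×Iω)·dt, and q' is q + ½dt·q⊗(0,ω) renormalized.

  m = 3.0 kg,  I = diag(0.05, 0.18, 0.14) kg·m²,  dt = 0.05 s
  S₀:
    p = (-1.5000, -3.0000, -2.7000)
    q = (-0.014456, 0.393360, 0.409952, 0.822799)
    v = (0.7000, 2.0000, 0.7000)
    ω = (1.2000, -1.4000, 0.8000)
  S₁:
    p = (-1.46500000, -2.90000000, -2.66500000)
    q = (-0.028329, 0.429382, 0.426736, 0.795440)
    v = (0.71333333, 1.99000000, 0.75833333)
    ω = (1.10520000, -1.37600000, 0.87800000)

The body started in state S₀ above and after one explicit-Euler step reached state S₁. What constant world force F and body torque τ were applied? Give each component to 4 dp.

F = (0.8000, -0.6000, 3.5000)
τ = (-0.0500, 0.0000, 0.0000)

rate change Δω = (-0.09480000, 0.02400000, 0.07800000)
ω₀×(Iω₀) = (0.0448, -0.0864, -0.2184)
τ = I·(Δω/dt) + ω₀×(Iω₀) = (-0.0500, 0.0000, 0.0000)
velocity change Δv = (0.01333333, -0.01000000, 0.05833333)
applied force F = (0.8000, -0.6000, 3.5000)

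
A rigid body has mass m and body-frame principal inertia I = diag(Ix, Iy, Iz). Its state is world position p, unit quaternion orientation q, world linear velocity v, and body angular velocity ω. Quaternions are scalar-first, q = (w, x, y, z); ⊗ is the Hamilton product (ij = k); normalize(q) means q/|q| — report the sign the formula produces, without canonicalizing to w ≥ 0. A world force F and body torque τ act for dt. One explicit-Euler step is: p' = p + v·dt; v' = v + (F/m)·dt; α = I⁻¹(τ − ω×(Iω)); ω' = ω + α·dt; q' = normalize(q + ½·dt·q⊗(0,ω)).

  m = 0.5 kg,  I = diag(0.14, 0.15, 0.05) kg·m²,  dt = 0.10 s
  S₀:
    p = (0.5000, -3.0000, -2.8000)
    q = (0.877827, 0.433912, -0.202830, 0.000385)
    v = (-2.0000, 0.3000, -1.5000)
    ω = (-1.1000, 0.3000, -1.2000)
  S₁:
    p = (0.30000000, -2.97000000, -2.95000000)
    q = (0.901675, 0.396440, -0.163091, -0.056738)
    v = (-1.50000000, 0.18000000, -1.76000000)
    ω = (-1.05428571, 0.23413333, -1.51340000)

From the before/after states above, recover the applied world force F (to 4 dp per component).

F = (2.5000, -0.6000, -1.3000)

Δv = v₁−v₀ = (0.50000000, -0.12000000, -0.26000000)
m·(v₁−v₀)/dt = (2.5000, -0.6000, -1.3000)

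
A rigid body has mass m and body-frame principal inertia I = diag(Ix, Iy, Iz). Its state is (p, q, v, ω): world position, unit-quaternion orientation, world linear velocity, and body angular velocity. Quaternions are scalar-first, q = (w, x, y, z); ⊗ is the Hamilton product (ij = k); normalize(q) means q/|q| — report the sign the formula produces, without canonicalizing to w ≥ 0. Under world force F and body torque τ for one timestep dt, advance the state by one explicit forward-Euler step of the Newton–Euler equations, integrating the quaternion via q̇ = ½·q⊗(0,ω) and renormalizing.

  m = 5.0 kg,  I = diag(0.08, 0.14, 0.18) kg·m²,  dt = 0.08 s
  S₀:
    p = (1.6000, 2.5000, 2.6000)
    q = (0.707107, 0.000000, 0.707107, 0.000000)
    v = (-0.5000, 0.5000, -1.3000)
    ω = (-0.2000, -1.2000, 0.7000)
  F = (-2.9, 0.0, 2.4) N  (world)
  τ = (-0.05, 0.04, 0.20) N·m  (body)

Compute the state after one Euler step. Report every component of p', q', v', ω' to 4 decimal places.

gyro term ω×Iω = (-0.0336, 0.0140, 0.0144)
(τ − ω×Iω)/I = (-0.2050, 0.1857, 1.0311)
ω' = ω + α·dt = (-0.2164, -1.1851, 0.7825)
q⊗(0,ω) = (0.8485284, 0.3535535, -0.8485284, 0.6363963)
q + ½dt·q⊗(0,ω), renormalized = (0.7399, 0.0141, 0.6721, 0.0254)
a = F/m = (-0.5800, 0.0000, 0.4800)
p' = p + v·dt = (1.5600, 2.5400, 2.4960)
v' = v + a·dt = (-0.5464, 0.5000, -1.2616)

p' = (1.5600, 2.5400, 2.4960)
q' = (0.7399, 0.0141, 0.6721, 0.0254)
v' = (-0.5464, 0.5000, -1.2616)
ω' = (-0.2164, -1.1851, 0.7825)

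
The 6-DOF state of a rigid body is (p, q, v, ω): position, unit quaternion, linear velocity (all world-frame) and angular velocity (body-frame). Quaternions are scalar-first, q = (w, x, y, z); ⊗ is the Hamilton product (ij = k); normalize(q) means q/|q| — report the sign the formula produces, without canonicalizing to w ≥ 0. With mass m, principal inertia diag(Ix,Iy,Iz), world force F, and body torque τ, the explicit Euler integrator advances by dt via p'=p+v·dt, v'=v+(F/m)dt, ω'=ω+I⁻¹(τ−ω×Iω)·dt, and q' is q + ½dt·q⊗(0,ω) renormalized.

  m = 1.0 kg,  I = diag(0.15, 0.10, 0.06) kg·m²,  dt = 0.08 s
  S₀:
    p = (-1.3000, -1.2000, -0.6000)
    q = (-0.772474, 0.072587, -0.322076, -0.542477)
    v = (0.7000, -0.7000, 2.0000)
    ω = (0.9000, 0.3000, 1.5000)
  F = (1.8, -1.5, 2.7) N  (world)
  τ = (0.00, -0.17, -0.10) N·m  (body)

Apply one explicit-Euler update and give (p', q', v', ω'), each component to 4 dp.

p' = (-1.2440, -1.2560, -0.4400)
q' = (-0.7368, 0.0319, -0.3543, -0.5749)
v' = (0.8440, -0.8200, 2.2160)
ω' = (0.9096, 0.0668, 1.3847)

gyro term ω×Iω = (-0.0180, 0.1215, -0.0135)
angular accel α = (0.1200, -2.9150, -1.4417)
ω' = ω + α·dt = (0.9096, 0.0668, 1.3847)
2q̇ = q⊗(0,ω) = (0.8450100, -1.0155975, -0.8288520, -0.8470665)
q + ½dt·q⊗(0,ω), renormalized = (-0.7368, 0.0319, -0.3543, -0.5749)
a = F/m = (1.8000, -1.5000, 2.7000)
p' = p + v·dt = (-1.2440, -1.2560, -0.4400)
v + (F/m)dt = (0.8440, -0.8200, 2.2160)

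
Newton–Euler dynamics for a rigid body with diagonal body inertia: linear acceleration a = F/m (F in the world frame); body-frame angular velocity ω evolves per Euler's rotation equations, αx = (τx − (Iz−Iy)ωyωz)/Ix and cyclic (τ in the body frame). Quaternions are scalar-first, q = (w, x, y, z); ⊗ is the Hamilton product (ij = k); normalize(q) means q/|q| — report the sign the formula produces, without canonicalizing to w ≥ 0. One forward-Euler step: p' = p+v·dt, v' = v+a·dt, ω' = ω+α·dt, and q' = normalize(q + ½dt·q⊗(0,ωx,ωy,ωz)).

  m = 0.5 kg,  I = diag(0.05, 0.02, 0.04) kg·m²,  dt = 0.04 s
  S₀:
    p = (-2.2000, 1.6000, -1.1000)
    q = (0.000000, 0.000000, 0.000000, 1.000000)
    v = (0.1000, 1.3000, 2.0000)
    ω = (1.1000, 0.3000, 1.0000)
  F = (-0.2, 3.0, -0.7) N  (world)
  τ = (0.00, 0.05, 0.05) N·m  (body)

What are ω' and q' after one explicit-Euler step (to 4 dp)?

ω' = (1.0952, 0.3780, 1.0599)
q' = (-0.0200, -0.0060, 0.0220, 0.9995)

ω×(Iω) gyroscopic = (0.0060, 0.0110, -0.0099)
angular accel α = (-0.1200, 1.9500, 1.4975)
ω + α·dt = (1.0952, 0.3780, 1.0599)
q⊗(0,ω) = (-1.0000000, -0.3000000, 1.1000000, 0.0000000)
updated quaternion q' = (-0.0200, -0.0060, 0.0220, 0.9995)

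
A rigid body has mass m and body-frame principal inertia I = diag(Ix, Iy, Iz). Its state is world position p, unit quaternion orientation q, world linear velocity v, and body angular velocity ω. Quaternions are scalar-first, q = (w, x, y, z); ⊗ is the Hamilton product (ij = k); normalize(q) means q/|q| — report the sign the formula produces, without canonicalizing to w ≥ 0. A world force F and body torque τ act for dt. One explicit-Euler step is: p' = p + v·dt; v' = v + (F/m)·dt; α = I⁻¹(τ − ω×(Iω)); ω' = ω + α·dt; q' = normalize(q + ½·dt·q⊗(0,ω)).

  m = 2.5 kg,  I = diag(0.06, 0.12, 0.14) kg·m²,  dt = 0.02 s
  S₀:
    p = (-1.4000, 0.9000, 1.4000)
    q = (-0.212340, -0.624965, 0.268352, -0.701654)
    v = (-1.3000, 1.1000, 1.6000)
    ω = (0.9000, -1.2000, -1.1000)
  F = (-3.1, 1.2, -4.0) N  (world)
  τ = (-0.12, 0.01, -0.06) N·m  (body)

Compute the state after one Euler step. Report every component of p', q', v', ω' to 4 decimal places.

p' = (-1.4260, 0.9220, 1.4320)
q' = (-0.2112, -0.6381, 0.2577, -0.6941)
v' = (-1.3248, 1.1096, 1.5680)
ω' = (0.8512, -1.2115, -1.0993)

α = I⁻¹(τ − ω×Iω) = (-2.4400, -0.5767, 0.0343)
ω + α·dt = (0.8512, -1.2115, -1.0993)
Hamilton product q⊗(0,ω) = (0.1126715, -1.3282780, -1.0641421, 0.7420152)
q + ½dt·q⊗(0,ω), renormalized = (-0.2112, -0.6381, 0.2577, -0.6941)
linear accel F/m = (-1.2400, 0.4800, -1.6000)
p' = p + v·dt = (-1.4260, 0.9220, 1.4320)
v' = v + a·dt = (-1.3248, 1.1096, 1.5680)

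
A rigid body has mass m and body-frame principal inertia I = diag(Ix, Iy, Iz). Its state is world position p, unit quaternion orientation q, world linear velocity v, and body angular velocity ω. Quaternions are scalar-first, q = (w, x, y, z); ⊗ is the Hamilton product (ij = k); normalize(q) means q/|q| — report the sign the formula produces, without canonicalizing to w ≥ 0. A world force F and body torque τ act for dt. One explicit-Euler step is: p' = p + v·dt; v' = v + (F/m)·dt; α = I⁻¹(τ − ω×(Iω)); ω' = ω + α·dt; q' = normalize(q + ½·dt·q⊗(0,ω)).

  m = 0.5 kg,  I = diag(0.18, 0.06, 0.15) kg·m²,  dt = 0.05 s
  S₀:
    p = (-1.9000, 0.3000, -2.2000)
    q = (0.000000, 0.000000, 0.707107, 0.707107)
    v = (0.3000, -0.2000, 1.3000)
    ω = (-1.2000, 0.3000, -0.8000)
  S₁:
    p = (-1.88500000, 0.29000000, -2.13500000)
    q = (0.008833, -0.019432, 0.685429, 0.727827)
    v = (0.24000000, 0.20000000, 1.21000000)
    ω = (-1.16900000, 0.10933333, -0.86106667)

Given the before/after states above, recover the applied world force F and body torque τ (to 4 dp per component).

F = (-0.6000, 4.0000, -0.9000)
τ = (0.0900, -0.2000, -0.1400)

rate change Δω = (0.03100000, -0.19066667, -0.06106667)
applied torque τ = (0.0900, -0.2000, -0.1400)
Δv = v₁−v₀ = (-0.06000000, 0.40000000, -0.09000000)
F = m·Δv/dt = (-0.6000, 4.0000, -0.9000)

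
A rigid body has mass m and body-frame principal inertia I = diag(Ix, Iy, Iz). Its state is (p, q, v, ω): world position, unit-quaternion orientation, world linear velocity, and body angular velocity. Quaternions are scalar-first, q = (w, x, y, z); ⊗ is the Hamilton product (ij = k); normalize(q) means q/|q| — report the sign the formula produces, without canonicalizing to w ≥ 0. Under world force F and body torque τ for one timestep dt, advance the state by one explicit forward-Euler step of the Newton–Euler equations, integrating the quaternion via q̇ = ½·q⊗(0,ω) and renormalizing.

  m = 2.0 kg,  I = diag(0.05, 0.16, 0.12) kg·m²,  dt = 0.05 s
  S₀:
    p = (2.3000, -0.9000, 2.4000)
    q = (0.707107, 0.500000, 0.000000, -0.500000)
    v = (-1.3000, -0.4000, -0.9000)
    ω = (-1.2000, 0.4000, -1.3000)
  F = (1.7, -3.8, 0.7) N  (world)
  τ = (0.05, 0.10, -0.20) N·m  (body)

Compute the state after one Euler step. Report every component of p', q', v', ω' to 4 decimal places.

p' = (2.2350, -0.9200, 2.3550)
q' = (0.7051, 0.4833, 0.0383, -0.5174)
v' = (-1.2575, -0.4950, -0.8825)
ω' = (-1.1708, 0.4654, -1.3613)

a = F/m = (0.8500, -1.9000, 0.3500)
p' = p + v·dt = (2.2350, -0.9200, 2.3550)
v' = v + a·dt = (-1.2575, -0.4950, -0.8825)
ω×(Iω) gyroscopic = (0.0208, -0.1092, -0.0528)
angular accel α = (0.5840, 1.3075, -1.2267)
new body rate ω' = (-1.1708, 0.4654, -1.3613)
2q̇ = q⊗(0,ω) = (-0.0500000, -0.6485284, 1.5328428, -0.7192391)
q + ½dt·q⊗(0,ω), renormalized = (0.7051, 0.4833, 0.0383, -0.5174)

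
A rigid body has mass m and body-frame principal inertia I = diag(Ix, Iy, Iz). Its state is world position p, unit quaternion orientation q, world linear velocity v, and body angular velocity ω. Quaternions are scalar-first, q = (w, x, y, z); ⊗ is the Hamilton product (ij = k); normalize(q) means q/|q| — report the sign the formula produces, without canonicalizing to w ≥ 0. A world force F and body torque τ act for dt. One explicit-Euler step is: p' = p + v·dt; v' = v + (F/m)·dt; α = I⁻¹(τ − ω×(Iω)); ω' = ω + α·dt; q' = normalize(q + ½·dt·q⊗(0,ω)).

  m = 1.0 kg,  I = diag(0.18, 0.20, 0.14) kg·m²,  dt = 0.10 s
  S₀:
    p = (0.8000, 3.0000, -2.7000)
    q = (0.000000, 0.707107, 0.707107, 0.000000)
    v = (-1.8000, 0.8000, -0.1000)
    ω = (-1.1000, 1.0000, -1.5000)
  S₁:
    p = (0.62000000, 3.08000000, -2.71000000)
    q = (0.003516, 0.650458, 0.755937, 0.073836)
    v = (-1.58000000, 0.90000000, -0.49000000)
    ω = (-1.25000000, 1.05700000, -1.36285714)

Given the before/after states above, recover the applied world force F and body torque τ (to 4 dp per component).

F = (2.2000, 1.0000, -3.9000)
τ = (-0.1800, 0.1800, 0.1700)

rate change Δω = (-0.15000000, 0.05700000, 0.13714286)
applied torque τ = (-0.1800, 0.1800, 0.1700)
v₁ − v₀ = (0.22000000, 0.10000000, -0.39000000)
m·(v₁−v₀)/dt = (2.2000, 1.0000, -3.9000)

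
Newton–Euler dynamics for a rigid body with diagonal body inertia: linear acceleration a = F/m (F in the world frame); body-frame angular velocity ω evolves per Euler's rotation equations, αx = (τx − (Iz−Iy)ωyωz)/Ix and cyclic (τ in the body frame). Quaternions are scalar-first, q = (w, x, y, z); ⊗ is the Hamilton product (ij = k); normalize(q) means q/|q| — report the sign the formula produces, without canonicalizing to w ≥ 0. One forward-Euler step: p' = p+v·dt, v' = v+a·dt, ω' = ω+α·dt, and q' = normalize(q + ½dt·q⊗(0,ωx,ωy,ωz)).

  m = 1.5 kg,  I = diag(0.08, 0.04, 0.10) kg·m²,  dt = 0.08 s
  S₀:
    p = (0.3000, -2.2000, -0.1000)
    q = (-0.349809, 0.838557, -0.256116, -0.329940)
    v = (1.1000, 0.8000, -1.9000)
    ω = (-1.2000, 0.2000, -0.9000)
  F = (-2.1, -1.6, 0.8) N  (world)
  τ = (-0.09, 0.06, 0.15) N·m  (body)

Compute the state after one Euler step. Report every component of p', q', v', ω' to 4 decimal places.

p' = (0.3880, -2.1360, -0.2520)
q' = (-0.3188, 0.8656, -0.2125, -0.3223)
v' = (0.9880, 0.7147, -1.8573)
ω' = (-1.2792, 0.3632, -0.7877)

gyro term ω×Iω = (-0.0108, -0.0216, 0.0096)
(τ − ω×Iω)/I = (-0.9900, 2.0400, 1.4040)
ω + α·dt = (-1.2792, 0.3632, -0.7877)
Hamilton product q⊗(0,ω) = (0.7605456, 0.7162632, 1.0806675, 0.1752003)
updated quaternion q' = (-0.3188, 0.8656, -0.2125, -0.3223)
a = F/m = (-1.4000, -1.0667, 0.5333)
p + v·dt = (0.3880, -2.1360, -0.2520)
v' = v + a·dt = (0.9880, 0.7147, -1.8573)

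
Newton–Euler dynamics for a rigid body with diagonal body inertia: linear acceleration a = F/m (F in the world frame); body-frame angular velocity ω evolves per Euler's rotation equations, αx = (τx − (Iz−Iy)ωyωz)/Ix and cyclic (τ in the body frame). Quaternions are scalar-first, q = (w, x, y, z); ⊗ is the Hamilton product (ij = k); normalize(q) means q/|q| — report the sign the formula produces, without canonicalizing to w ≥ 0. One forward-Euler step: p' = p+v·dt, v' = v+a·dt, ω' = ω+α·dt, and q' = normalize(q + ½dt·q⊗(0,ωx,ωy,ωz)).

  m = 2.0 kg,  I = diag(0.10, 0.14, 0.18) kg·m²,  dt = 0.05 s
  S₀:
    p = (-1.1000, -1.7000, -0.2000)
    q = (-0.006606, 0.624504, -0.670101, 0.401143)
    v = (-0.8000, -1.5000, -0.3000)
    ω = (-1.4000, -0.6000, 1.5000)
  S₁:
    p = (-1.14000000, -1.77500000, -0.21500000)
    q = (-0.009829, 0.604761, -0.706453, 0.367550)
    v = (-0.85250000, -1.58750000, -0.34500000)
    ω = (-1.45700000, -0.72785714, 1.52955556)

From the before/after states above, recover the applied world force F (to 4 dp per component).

F = (-2.1000, -3.5000, -1.8000)

v₁ − v₀ = (-0.05250000, -0.08750000, -0.04500000)
applied force F = (-2.1000, -3.5000, -1.8000)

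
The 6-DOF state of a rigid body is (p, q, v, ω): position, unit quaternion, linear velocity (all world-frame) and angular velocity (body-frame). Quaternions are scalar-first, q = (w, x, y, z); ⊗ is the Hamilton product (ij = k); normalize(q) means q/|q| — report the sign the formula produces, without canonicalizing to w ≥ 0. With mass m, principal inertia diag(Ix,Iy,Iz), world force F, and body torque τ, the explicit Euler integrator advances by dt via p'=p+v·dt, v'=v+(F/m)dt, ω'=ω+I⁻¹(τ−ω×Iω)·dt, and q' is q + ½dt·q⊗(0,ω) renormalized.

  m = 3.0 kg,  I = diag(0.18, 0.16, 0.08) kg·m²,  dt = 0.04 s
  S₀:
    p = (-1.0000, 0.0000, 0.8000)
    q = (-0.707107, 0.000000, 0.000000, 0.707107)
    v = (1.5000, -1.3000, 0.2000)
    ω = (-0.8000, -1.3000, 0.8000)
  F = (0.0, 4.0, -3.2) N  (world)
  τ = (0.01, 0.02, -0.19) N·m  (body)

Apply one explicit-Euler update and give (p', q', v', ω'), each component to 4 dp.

p' = (-0.9400, -0.0520, 0.8080)
q' = (-0.7180, 0.0297, 0.0071, 0.6954)
v' = (1.5000, -1.2467, 0.1573)
ω' = (-0.8163, -1.2790, 0.7154)

angular accel α = (-0.4067, 0.5250, -2.1150)
ω' = ω + α·dt = (-0.8163, -1.2790, 0.7154)
Hamilton product q⊗(0,ω) = (-0.5656856, 1.4849247, 0.3535535, -0.5656856)
q + ½dt·q⊗(0,ω), renormalized = (-0.7180, 0.0297, 0.0071, 0.6954)
a = F/m = (0.0000, 1.3333, -1.0667)
new position p' = (-0.9400, -0.0520, 0.8080)
v' = v + a·dt = (1.5000, -1.2467, 0.1573)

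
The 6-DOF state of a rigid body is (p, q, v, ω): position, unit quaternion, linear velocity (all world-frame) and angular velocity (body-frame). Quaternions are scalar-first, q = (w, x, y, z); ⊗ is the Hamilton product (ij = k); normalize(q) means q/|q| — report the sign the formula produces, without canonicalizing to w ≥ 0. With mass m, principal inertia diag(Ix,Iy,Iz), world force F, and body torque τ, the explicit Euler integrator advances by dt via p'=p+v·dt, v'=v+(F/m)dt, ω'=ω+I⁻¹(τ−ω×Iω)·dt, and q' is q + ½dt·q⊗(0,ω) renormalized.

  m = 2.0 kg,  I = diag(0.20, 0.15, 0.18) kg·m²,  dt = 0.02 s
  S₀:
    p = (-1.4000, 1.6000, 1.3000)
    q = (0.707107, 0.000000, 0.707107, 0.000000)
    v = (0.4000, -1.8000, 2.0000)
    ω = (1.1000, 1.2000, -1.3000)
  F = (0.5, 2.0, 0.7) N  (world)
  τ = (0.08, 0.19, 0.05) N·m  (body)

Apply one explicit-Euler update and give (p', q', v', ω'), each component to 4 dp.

p' = (-1.3920, 1.5640, 1.3400)
q' = (0.6985, -0.0014, 0.7154, -0.0170)
v' = (0.4050, -1.7800, 2.0070)
ω' = (1.1127, 1.2291, -1.2871)

p + v·dt = (-1.3920, 1.5640, 1.3400)
v' = v + a·dt = (0.4050, -1.7800, 2.0070)
ω×(Iω) gyroscopic = (-0.0468, -0.0286, -0.0660)
α = I⁻¹(τ − ω×Iω) = (0.6340, 1.4573, 0.6444)
ω' = ω + α·dt = (1.1127, 1.2291, -1.2871)
q⊗(0,ω) = (-0.8485284, -0.1414214, 0.8485284, -1.6970568)
q' = normalize(q + ½dt·q⊗(0,ω)) = (0.6985, -0.0014, 0.7154, -0.0170)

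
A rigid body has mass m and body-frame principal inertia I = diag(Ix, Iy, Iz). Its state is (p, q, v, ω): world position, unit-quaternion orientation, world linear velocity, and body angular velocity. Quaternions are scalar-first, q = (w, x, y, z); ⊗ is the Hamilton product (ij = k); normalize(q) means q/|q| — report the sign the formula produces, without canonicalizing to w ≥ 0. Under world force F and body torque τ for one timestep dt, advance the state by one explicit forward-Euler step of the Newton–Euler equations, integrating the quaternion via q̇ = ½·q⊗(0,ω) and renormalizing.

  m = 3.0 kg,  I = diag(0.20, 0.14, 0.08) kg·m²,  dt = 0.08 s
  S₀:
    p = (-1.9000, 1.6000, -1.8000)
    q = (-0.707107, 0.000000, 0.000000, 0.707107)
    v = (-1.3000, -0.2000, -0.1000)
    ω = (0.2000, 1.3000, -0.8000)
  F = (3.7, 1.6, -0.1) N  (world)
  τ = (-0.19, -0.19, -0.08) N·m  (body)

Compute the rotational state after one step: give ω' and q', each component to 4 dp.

ω×(Iω) gyroscopic = (0.0624, -0.0192, -0.0156)
α = I⁻¹(τ − ω×Iω) = (-1.2620, -1.2200, -0.8050)
ω + α·dt = (0.0990, 1.2024, -0.8644)
Hamilton product q⊗(0,ω) = (0.5656856, -1.0606605, -0.7778177, 0.5656856)
updated quaternion q' = (-0.6832, -0.0423, -0.0311, 0.7284)

ω' = (0.0990, 1.2024, -0.8644)
q' = (-0.6832, -0.0423, -0.0311, 0.7284)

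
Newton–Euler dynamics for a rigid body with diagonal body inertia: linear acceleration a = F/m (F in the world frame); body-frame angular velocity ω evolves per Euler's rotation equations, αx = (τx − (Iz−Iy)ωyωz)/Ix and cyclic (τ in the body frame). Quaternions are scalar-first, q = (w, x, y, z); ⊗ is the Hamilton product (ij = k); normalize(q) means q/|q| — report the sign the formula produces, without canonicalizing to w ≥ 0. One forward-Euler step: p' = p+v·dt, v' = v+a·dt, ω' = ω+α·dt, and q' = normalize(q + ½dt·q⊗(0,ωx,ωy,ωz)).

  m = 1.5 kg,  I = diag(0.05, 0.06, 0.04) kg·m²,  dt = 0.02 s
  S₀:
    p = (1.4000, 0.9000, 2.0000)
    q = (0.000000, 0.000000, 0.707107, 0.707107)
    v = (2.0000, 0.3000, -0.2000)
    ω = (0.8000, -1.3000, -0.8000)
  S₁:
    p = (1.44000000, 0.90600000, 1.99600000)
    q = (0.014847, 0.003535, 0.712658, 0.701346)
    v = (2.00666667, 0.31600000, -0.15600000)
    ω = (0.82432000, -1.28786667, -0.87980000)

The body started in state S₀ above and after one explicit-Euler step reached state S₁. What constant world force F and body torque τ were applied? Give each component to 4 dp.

v₁ − v₀ = (0.00666667, 0.01600000, 0.04400000)
m·(v₁−v₀)/dt = (0.5000, 1.2000, 3.3000)
ω₁ − ω₀ = (0.02432000, 0.01213333, -0.07980000)
τ = I·(Δω/dt) + ω₀×(Iω₀) = (0.0400, 0.0300, -0.1700)

F = (0.5000, 1.2000, 3.3000)
τ = (0.0400, 0.0300, -0.1700)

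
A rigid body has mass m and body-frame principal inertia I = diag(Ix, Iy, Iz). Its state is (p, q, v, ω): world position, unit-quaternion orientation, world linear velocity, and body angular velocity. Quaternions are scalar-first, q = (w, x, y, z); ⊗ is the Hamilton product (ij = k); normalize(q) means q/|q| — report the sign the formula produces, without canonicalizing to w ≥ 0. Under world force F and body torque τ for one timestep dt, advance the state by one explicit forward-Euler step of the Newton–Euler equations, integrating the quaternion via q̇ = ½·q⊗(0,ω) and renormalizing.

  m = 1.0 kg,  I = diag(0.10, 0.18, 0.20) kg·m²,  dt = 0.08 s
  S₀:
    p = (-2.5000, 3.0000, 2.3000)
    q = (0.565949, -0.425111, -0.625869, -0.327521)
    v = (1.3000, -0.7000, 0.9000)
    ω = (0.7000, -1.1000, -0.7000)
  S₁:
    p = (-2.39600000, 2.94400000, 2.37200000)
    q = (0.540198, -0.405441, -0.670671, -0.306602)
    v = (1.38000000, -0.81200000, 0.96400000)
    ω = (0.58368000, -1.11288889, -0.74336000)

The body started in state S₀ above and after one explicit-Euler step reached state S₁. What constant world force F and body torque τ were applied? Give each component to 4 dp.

F = (1.0000, -1.4000, 0.8000)
τ = (-0.1300, 0.0200, -0.1700)

Δω = ω₁−ω₀ = (-0.11632000, -0.01288889, -0.04336000)
precession coupling = (0.0154, 0.0490, -0.0616)
I·α + gyro = (-0.1300, 0.0200, -0.1700)
Δv = v₁−v₀ = (0.08000000, -0.11200000, 0.06400000)
F = m·Δv/dt = (1.0000, -1.4000, 0.8000)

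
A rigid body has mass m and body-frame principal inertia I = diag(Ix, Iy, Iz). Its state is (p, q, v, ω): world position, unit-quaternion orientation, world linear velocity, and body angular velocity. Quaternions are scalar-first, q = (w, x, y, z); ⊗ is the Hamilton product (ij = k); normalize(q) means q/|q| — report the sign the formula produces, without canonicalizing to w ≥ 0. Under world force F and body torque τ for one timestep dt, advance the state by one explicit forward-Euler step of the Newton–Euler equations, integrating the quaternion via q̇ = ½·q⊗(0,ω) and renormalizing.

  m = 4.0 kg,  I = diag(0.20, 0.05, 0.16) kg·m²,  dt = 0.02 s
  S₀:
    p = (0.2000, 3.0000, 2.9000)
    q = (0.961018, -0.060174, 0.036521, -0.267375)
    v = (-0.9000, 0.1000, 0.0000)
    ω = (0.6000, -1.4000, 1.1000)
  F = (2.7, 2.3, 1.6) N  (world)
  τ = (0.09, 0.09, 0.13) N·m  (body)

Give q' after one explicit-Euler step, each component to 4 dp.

q' = (0.9647, -0.0577, 0.0221, -0.2561)

2q̇ = q⊗(0,ω) = (0.3813463, 0.2424589, -1.4396588, 1.1194508)
updated quaternion q' = (0.9647, -0.0577, 0.0221, -0.2561)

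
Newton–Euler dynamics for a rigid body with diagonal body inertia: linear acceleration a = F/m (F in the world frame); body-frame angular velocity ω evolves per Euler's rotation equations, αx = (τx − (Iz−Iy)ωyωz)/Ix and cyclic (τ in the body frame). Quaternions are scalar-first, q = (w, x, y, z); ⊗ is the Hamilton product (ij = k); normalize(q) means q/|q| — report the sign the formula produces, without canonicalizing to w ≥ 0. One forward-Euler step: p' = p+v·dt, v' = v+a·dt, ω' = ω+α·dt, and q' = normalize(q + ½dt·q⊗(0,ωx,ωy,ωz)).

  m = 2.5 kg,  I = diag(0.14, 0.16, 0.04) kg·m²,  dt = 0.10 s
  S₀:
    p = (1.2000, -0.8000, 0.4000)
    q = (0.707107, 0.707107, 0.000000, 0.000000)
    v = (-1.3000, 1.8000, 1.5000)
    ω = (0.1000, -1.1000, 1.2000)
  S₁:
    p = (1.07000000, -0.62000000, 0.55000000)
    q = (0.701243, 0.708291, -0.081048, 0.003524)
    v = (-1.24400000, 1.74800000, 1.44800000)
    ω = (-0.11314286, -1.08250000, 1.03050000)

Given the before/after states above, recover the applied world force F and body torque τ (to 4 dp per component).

F = (1.4000, -1.3000, -1.3000)
τ = (-0.1400, 0.0400, -0.0700)

ω₁ − ω₀ = (-0.21314286, 0.01750000, -0.16950000)
ω₀×(Iω₀) = (0.1584, 0.0120, -0.0022)
I·α + gyro = (-0.1400, 0.0400, -0.0700)
velocity change Δv = (0.05600000, -0.05200000, -0.05200000)
m·(v₁−v₀)/dt = (1.4000, -1.3000, -1.3000)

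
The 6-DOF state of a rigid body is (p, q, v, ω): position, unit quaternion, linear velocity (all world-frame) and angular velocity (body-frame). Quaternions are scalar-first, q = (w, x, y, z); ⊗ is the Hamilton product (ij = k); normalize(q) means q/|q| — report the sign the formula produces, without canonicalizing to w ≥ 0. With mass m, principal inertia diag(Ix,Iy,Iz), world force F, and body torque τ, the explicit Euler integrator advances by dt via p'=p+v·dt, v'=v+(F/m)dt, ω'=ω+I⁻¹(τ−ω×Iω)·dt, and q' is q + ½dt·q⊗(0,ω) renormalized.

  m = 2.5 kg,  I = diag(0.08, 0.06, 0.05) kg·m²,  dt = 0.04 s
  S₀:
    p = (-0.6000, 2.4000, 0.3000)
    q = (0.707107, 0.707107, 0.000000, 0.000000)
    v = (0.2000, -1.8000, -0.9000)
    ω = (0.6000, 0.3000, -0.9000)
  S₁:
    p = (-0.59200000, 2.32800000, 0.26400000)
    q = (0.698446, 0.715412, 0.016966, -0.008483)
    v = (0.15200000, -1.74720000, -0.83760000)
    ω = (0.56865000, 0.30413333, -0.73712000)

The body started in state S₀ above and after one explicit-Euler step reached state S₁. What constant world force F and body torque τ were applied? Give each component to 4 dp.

F = (-3.0000, 3.3000, 3.9000)
τ = (-0.0600, -0.0100, 0.2000)

Δv = v₁−v₀ = (-0.04800000, 0.05280000, 0.06240000)
m·(v₁−v₀)/dt = (-3.0000, 3.3000, 3.9000)
ω₁ − ω₀ = (-0.03135000, 0.00413333, 0.16288000)
precession coupling = (0.0027, -0.0162, -0.0036)
applied torque τ = (-0.0600, -0.0100, 0.2000)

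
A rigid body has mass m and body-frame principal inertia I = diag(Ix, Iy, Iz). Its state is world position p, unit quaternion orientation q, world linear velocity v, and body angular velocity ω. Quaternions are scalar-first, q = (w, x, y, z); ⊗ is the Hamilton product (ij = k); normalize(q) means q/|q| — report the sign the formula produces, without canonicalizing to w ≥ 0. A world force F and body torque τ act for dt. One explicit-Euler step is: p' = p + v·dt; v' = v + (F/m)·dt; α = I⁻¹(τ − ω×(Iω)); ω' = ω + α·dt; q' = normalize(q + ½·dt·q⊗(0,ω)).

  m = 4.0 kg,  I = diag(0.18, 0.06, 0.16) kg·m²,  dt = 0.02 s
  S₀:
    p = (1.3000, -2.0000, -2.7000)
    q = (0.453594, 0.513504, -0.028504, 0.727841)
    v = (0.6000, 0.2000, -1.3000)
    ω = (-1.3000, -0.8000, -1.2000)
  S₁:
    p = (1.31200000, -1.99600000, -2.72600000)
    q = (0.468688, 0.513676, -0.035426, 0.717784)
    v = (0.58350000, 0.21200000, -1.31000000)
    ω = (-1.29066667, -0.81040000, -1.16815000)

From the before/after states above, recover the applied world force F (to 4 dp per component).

F = (-3.3000, 2.4000, -2.0000)

v₁ − v₀ = (-0.01650000, 0.01200000, -0.01000000)
F = m·Δv/dt = (-3.3000, 2.4000, -2.0000)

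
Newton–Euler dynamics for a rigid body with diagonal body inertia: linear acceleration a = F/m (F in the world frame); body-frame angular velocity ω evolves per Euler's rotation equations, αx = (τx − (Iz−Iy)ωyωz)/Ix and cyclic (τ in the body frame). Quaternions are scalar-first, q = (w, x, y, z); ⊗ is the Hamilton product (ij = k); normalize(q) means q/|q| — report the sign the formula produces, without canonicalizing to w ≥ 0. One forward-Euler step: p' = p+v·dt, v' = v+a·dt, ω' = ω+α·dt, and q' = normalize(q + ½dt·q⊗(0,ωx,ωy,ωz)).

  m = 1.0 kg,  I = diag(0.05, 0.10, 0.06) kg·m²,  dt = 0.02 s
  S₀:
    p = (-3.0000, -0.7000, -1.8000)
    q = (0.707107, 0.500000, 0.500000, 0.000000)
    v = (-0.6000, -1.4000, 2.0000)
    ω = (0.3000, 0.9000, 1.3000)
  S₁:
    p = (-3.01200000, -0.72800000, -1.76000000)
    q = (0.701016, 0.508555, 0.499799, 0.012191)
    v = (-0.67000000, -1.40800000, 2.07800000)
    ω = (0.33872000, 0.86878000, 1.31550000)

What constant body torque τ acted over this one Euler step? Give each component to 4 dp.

Δω = ω₁−ω₀ = (0.03872000, -0.03122000, 0.01550000)
ω₀×(Iω₀) = (-0.0468, -0.0039, 0.0135)
τ = I·(Δω/dt) + ω₀×(Iω₀) = (0.0500, -0.1600, 0.0600)

τ = (0.0500, -0.1600, 0.0600)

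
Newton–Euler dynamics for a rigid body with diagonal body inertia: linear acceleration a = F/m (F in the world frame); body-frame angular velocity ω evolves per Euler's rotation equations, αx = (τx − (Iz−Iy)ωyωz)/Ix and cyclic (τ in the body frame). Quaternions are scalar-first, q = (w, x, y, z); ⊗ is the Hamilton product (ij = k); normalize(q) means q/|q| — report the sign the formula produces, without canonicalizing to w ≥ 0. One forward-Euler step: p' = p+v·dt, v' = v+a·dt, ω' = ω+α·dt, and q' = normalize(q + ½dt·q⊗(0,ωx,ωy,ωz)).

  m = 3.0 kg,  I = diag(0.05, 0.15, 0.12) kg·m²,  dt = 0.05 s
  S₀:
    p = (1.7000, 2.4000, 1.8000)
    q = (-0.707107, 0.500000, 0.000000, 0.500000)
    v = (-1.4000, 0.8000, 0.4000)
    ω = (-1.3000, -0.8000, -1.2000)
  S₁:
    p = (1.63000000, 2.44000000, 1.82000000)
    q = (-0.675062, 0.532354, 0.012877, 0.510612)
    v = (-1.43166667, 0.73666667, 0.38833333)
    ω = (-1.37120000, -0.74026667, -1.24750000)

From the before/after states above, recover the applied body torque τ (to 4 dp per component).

Δω = ω₁−ω₀ = (-0.07120000, 0.05973333, -0.04750000)
precession coupling = (-0.0288, -0.1092, 0.1040)
applied torque τ = (-0.1000, 0.0700, -0.0100)

τ = (-0.1000, 0.0700, -0.0100)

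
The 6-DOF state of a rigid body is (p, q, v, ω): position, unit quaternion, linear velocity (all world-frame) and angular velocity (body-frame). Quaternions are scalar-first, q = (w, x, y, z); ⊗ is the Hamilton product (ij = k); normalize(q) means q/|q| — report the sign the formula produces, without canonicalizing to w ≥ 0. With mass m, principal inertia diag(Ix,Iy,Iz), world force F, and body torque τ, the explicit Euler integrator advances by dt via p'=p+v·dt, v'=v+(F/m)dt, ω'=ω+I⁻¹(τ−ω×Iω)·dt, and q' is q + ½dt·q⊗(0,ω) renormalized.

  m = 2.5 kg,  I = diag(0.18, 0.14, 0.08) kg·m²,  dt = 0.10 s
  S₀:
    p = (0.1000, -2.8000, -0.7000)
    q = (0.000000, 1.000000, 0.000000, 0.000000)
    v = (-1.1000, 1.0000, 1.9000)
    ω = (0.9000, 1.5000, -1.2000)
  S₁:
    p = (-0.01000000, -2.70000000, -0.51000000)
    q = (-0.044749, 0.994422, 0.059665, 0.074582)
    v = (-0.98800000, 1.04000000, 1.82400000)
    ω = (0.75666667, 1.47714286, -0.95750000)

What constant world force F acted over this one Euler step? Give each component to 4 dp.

v₁ − v₀ = (0.11200000, 0.04000000, -0.07600000)
F = m·Δv/dt = (2.8000, 1.0000, -1.9000)

F = (2.8000, 1.0000, -1.9000)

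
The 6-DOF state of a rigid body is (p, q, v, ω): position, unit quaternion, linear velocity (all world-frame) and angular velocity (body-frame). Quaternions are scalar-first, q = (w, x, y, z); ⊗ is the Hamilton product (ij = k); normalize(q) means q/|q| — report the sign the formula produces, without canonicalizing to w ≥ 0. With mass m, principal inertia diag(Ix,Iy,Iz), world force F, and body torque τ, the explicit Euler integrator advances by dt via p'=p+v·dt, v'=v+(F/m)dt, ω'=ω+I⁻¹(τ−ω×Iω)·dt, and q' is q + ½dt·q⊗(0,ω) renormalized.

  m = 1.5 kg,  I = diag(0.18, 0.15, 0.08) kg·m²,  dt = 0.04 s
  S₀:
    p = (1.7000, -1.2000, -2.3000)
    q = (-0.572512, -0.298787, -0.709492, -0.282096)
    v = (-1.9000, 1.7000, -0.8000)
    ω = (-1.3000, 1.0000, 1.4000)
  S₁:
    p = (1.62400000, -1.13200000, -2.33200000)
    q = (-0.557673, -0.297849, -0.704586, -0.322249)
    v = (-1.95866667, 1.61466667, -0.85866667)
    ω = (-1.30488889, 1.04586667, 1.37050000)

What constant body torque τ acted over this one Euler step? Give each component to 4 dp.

ω₁ − ω₀ = (-0.00488889, 0.04586667, -0.02950000)
precession coupling = (-0.0980, -0.1820, 0.0390)
I·α + gyro = (-0.1200, -0.0100, -0.0200)

τ = (-0.1200, -0.0100, -0.0200)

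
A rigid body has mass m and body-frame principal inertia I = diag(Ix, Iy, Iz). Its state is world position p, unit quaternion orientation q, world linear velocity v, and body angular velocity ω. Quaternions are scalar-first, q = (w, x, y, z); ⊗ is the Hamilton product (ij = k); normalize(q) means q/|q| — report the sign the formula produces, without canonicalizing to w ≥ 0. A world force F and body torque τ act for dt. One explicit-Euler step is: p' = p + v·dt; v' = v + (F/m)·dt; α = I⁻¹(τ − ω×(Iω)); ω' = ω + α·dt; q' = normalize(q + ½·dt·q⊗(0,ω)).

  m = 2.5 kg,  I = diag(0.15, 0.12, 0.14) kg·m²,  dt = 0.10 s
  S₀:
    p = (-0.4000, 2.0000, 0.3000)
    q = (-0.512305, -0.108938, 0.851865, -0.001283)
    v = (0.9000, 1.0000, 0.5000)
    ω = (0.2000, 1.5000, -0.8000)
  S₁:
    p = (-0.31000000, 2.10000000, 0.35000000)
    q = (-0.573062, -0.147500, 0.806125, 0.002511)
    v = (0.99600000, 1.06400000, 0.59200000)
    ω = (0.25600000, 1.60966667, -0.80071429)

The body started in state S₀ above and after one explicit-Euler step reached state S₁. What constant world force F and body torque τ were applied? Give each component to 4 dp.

F = (2.4000, 1.6000, 2.3000)
τ = (0.0600, 0.1300, -0.0100)

velocity change Δv = (0.09600000, 0.06400000, 0.09200000)
m·(v₁−v₀)/dt = (2.4000, 1.6000, 2.3000)
Δω = ω₁−ω₀ = (0.05600000, 0.10966667, -0.00071429)
ω₀×(Iω₀) = (-0.0240, -0.0016, -0.0090)
τ = I·(Δω/dt) + ω₀×(Iω₀) = (0.0600, 0.1300, -0.0100)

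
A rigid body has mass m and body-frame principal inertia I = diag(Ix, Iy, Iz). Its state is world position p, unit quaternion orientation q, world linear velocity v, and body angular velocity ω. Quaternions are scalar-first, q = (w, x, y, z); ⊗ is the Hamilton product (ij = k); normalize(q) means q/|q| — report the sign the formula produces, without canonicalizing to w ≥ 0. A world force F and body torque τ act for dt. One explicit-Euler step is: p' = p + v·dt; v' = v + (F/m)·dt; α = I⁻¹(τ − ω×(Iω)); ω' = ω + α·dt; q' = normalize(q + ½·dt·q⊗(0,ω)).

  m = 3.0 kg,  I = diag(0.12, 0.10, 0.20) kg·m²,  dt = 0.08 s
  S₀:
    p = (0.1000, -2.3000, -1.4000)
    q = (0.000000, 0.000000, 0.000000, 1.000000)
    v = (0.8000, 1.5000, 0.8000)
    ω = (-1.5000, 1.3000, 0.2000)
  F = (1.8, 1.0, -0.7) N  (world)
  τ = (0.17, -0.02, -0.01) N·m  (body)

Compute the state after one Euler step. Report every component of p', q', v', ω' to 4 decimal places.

p' = (0.1640, -2.1800, -1.3360)
q' = (-0.0080, -0.0518, -0.0598, 0.9968)
v' = (0.8480, 1.5267, 0.7813)
ω' = (-1.4040, 1.2648, 0.1804)

p + v·dt = (0.1640, -2.1800, -1.3360)
new velocity v' = (0.8480, 1.5267, 0.7813)
precession coupling ω×(Iω) = (0.0260, 0.0240, 0.0390)
(τ − ω×Iω)/I = (1.2000, -0.4400, -0.2450)
ω + α·dt = (-1.4040, 1.2648, 0.1804)
q⊗(0,ω) = (-0.2000000, -1.3000000, -1.5000000, 0.0000000)
q + ½dt·q⊗(0,ω), renormalized = (-0.0080, -0.0518, -0.0598, 0.9968)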